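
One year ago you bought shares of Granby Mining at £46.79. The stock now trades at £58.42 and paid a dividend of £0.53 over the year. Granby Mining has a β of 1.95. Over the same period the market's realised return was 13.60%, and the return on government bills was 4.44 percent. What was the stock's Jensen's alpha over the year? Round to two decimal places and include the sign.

+3.69%

Realised HPR = (P1 + D1 − P0) / P0 = (58.42 + 0.53 − 46.79) / 46.79 = 12.16 / 46.79 = 25.9885%
MRP = 13.60% − 4.44% = 9.16%
CAPM required = R_f + β·MRP = 4.44% + 1.95 × 9.16% = 22.3020%
α = realised − required = 25.9885% − 22.3020% = +3.69%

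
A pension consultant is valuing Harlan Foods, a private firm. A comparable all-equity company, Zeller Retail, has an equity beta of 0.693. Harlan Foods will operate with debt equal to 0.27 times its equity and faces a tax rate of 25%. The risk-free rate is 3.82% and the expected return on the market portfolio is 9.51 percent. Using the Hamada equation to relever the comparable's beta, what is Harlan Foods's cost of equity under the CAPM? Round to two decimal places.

β_L = β_U × [1 + (1 − t)(D/E)] = 0.693 × [1 + (1 − 0.25) × 0.27]
    = 0.693 × [1 + 0.75 × 0.27] = 0.693 × 1.2025 = 0.8333
MRP = 9.51% − 3.82% = 5.69%
E(R) = R_f + β_L × MRP = 3.82% + 0.8333 × 5.69% = 8.56%

8.56%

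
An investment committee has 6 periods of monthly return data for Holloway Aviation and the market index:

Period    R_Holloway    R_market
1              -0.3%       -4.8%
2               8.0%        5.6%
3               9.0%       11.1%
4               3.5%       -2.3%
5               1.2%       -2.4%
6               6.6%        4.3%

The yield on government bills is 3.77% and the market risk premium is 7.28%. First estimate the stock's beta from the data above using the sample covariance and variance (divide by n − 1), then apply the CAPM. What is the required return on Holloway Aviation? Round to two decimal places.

Mean R_i = (-0.3 + 8.0 + 9.0 + 3.5 + 1.2 + 6.6) / 6 = 4.6667%
Mean R_m = (-4.8 + 5.6 + 11.1 − 2.3 − 2.4 + 4.3) / 6 = 1.9167%
Σ(R_i − R̄_i)(R_m − R̄_m) = 109.9233  ⇒  Cov = 109.9233 / 5 = 21.9847
Σ(R_m − R̄_m)² = 185.1083  ⇒  Var(R_m) = 185.1083 / 5 = 37.0217
β = Cov / Var(R_m) = 21.9847 / 37.0217 = 0.5938
E(R) = R_f + β × MRP = 3.77% + 0.5938 × 7.28% = 8.09%

8.09%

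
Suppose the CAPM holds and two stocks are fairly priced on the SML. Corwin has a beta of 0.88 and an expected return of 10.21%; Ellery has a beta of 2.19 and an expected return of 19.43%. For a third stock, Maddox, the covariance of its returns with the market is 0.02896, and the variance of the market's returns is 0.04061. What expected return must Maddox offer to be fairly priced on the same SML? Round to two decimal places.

MRP = (19.43% − 10.21%) / (2.19 − 0.88) = 7.0382%
R_f = 10.21% − 0.88 × 7.0382% = 4.0164%
β_Maddox = Cov / Var(R_m) = 0.02896 / 0.04061 = 0.7131
E(R_Maddox) = R_f + β × MRP = 4.0164% + 0.7131 × 7.0382% = 9.04%

9.04%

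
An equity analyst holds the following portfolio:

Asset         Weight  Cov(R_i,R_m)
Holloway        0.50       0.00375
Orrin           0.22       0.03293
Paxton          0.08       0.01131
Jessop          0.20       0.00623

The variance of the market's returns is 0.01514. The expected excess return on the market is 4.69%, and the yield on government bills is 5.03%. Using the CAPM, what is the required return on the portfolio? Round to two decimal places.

8.52%

β_Holloway = 0.00375 / 0.01514 = 0.2477
β_Orrin = 0.03293 / 0.01514 = 2.1750
β_Paxton = 0.01131 / 0.01514 = 0.7470
β_Jessop = 0.00623 / 0.01514 = 0.4115
β_P = Σ w_i β_i = 0.50×0.2477 + 0.22×2.1750 + 0.08×0.7470 + 0.20×0.4115 = 0.7444
E(R_P) = R_f + β_P × MRP = 5.03% + 0.7444 × 4.69% = 8.52%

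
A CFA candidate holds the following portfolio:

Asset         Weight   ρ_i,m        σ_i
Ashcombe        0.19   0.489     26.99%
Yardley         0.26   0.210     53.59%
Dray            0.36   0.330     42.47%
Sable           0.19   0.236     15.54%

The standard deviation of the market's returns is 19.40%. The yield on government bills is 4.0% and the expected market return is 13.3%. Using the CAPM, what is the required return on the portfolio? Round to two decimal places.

β_Ashcombe = 0.489 × 26.99% / 19.40% = 0.6803
β_Yardley = 0.210 × 53.59% / 19.40% = 0.5801
β_Dray = 0.330 × 42.47% / 19.40% = 0.7224
β_Sable = 0.236 × 15.54% / 19.40% = 0.1890
β_P = Σ w_i β_i = 0.19×0.6803 + 0.26×0.5801 + 0.36×0.7224 + 0.19×0.1890 = 0.5761
MRP = 13.3% − 4.0% = 9.30%
E(R_P) = R_f + β_P × MRP = 4.0% + 0.5761 × 9.3% = 9.36%

9.36%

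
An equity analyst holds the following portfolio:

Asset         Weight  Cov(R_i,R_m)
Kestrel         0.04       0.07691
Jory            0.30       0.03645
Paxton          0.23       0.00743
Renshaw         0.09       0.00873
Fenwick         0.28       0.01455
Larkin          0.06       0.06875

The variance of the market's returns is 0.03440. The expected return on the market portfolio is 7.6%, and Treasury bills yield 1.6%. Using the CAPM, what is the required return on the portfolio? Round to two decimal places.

5.91%

β_Kestrel = 0.07691 / 0.03440 = 2.2358
β_Jory = 0.03645 / 0.03440 = 1.0596
β_Paxton = 0.00743 / 0.03440 = 0.2160
β_Renshaw = 0.00873 / 0.03440 = 0.2538
β_Fenwick = 0.01455 / 0.03440 = 0.4230
β_Larkin = 0.06875 / 0.03440 = 1.9985
β_P = Σ w_i β_i = 0.04×2.2358 + 0.30×1.0596 + 0.23×0.2160 + 0.09×0.2538 + 0.28×0.4230 + 0.06×1.9985 = 0.7182
MRP = 7.6% − 1.6% = 6.00%
E(R_P) = R_f + β_P × MRP = 1.6% + 0.7182 × 6.0% = 5.91%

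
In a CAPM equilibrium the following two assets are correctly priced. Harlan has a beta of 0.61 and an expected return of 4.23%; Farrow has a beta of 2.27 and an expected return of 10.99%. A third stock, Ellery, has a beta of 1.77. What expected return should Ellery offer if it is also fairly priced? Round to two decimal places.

MRP (SML slope) = (10.99% − 4.23%) / (2.27 − 0.61) = 6.76% / 1.66 = 4.0723%
R_f (intercept) = 4.23% − 0.61 × 4.0723% = 1.7459%
E(R_Ellery) = R_f + β × MRP = 1.7459% + 1.77 × 4.0723% = 8.95%

8.95%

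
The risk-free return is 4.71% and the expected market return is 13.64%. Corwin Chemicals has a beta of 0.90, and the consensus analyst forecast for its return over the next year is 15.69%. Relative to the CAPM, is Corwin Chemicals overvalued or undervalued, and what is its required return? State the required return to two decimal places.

MRP = 13.64% − 4.71% = 8.93%
Required return = R_f + β·MRP = 4.71% + 0.90 × 8.93% = 12.75%
Forecast 15.69% > required 12.75% → the stock plots above the SML → undervalued.

Undervalued; required return 12.75%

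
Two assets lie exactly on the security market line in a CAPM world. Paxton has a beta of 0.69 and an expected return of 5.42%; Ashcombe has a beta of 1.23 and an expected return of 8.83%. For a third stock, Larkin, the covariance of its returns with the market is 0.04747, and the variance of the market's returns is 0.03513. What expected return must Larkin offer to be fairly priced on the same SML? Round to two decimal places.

MRP = (8.83% − 5.42%) / (1.23 − 0.69) = 6.3148%
R_f = 5.42% − 0.69 × 6.3148% = 1.0628%
β_Larkin = Cov / Var(R_m) = 0.04747 / 0.03513 = 1.3513
E(R_Larkin) = R_f + β × MRP = 1.0628% + 1.3513 × 6.3148% = 9.60%

9.60%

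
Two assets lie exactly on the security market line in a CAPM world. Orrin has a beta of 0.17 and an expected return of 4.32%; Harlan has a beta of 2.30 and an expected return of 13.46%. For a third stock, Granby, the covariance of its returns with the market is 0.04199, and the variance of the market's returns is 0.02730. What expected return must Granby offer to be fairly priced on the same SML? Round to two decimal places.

10.19%

MRP = (13.46% − 4.32%) / (2.30 − 0.17) = 4.2911%
R_f = 4.32% − 0.17 × 4.2911% = 3.5905%
β_Granby = Cov / Var(R_m) = 0.04199 / 0.02730 = 1.5381
E(R_Granby) = R_f + β × MRP = 3.5905% + 1.5381 × 4.2911% = 10.19%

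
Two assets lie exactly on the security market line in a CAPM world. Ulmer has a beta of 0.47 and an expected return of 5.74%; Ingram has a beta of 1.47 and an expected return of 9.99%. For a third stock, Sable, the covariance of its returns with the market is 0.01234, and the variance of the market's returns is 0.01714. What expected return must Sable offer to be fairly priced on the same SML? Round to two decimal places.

6.80%

MRP = (9.99% − 5.74%) / (1.47 − 0.47) = 4.2500%
R_f = 5.74% − 0.47 × 4.2500% = 3.7425%
β_Sable = Cov / Var(R_m) = 0.01234 / 0.01714 = 0.7200
E(R_Sable) = R_f + β × MRP = 3.7425% + 0.7200 × 4.2500% = 6.80%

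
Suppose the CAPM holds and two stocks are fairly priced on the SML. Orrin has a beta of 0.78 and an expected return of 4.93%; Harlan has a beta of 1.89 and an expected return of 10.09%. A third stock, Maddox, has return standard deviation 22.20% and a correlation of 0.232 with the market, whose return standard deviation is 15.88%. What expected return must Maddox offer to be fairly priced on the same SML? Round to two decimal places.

MRP = (10.09% − 4.93%) / (1.89 − 0.78) = 4.6486%
R_f = 4.93% − 0.78 × 4.6486% = 1.3041%
β_Maddox = ρ·σ_i/σ_m = 0.232 × 22.20 / 15.88 = 0.3243
E(R_Maddox) = R_f + β × MRP = 1.3041% + 0.3243 × 4.6486% = 2.81%

2.81%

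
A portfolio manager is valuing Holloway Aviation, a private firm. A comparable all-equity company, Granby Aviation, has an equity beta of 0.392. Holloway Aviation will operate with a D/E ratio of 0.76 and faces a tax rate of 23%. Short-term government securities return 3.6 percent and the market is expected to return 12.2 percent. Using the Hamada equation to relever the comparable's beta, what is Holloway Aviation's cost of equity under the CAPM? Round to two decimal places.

β_L = β_U × [1 + (1 − t)(D/E)] = 0.392 × [1 + (1 − 0.23) × 0.76]
    = 0.392 × [1 + 0.77 × 0.76] = 0.392 × 1.5852 = 0.6214
MRP = 12.2% − 3.6% = 8.60%
E(R) = R_f + β_L × MRP = 3.6% + 0.6214 × 8.6% = 8.94%

8.94%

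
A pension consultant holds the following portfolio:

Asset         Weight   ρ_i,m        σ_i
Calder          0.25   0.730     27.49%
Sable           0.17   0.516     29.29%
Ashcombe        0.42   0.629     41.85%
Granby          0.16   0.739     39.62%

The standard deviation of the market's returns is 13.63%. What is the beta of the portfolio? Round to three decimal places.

β_Calder = 0.730 × 27.49% / 13.63% = 1.4723
β_Sable = 0.516 × 29.29% / 13.63% = 1.1089
β_Ashcombe = 0.629 × 41.85% / 13.63% = 1.9313
β_Granby = 0.739 × 39.62% / 13.63% = 2.1481
β_P = Σ w_i β_i = 0.25×1.4723 + 0.17×1.1089 + 0.42×1.9313 + 0.16×2.1481 = 1.7114

1.711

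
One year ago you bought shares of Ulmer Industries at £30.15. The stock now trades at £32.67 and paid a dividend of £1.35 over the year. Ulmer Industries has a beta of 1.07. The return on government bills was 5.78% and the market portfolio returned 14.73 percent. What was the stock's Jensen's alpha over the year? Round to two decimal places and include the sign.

Realised HPR = (P1 + D1 − P0) / P0 = (32.67 + 1.35 − 30.15) / 30.15 = 3.87 / 30.15 = 12.8358%
MRP = 14.73% − 5.78% = 8.95%
CAPM required = R_f + β·MRP = 5.78% + 1.07 × 8.95% = 15.3565%
α = realised − required = 12.8358% − 15.3565% = -2.52%

-2.52%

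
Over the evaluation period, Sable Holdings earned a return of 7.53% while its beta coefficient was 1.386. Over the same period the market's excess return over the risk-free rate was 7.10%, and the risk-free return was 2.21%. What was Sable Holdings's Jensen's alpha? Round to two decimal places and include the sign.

-4.52%

CAPM benchmark = R_f + β(R_m − R_f) = 2.21% + 1.386 × 7.10% = 12.05060%
α = actual − benchmark = 7.53% − 12.05060% = -4.52%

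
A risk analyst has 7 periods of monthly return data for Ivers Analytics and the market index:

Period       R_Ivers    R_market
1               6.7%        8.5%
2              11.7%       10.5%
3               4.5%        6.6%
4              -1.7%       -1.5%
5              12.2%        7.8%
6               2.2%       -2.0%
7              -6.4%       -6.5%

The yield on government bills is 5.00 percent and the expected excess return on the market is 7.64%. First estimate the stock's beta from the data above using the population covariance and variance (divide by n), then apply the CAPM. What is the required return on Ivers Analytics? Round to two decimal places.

Mean R_i = (6.7 + 11.7 + 4.5 − 1.7 + 12.2 + 2.2 − 6.4) / 7 = 4.1714%
Mean R_m = (8.5 + 10.5 + 6.6 − 1.5 + 7.8 − 2.0 − 6.5) / 7 = 3.3429%
Σ(R_i − R̄_i)(R_m − R̄_m) = 246.7986  ⇒  Cov = 246.7986 / 7 = 35.2569
Σ(R_m − R̄_m)² = 257.1771  ⇒  Var(R_m) = 257.1771 / 7 = 36.7396
β = Cov / Var(R_m) = 35.2569 / 36.7396 = 0.9596
E(R) = R_f + β × MRP = 5.00% + 0.9596 × 7.64% = 12.33%

12.33%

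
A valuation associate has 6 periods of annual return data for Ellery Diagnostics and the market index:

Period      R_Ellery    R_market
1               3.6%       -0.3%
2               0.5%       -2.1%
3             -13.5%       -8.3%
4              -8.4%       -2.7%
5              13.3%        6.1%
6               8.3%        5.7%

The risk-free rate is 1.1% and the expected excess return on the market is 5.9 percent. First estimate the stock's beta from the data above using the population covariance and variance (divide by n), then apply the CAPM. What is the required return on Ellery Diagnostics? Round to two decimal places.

Mean R_i = (3.6 + 0.5 − 13.5 − 8.4 + 13.3 + 8.3) / 6 = 0.6333%
Mean R_m = (-0.3 − 2.1 − 8.3 − 2.7 + 6.1 + 5.7) / 6 = -0.2667%
Σ(R_i − R̄_i)(R_m − R̄_m) = 262.0533  ⇒  Cov = 262.0533 / 6 = 43.6756
Σ(R_m − R̄_m)² = 149.9533  ⇒  Var(R_m) = 149.9533 / 6 = 24.9922
β = Cov / Var(R_m) = 43.6756 / 24.9922 = 1.7476
E(R) = R_f + β × MRP = 1.1% + 1.7476 × 5.9% = 11.41%

11.41%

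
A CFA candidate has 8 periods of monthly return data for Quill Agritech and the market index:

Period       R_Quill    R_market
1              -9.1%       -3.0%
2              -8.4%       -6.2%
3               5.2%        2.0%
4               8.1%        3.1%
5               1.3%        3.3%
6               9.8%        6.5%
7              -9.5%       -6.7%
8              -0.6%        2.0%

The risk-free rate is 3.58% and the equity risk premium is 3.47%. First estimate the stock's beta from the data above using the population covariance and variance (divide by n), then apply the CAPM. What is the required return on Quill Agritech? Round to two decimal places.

Mean R_i = (-9.1 − 8.4 + 5.2 + 8.1 + 1.3 + 9.8 − 9.5 − 0.6) / 8 = -0.4000%
Mean R_m = (-3.0 − 6.2 + 2.0 + 3.1 + 3.3 + 6.5 − 6.7 + 2.0) / 8 = 0.1250%
Σ(R_i − R̄_i)(R_m − R̄_m) = 245.7300  ⇒  Cov = 245.7300 / 8 = 30.7163
Σ(R_m − R̄_m)² = 162.9550  ⇒  Var(R_m) = 162.9550 / 8 = 20.3694
β = Cov / Var(R_m) = 30.7163 / 20.3694 = 1.5080
E(R) = R_f + β × MRP = 3.58% + 1.5080 × 3.47% = 8.81%

8.81%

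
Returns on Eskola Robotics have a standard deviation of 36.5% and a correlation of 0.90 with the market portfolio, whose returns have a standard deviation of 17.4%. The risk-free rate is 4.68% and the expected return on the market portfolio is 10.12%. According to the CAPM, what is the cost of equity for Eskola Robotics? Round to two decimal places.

14.95%

β = ρ × σ_i / σ_m = 0.90 × 36.5% / 17.4% = 1.8879
MRP = 10.12% − 4.68% = 5.44%
E(R) = 4.68% + 1.8879 × 5.44% = 14.95%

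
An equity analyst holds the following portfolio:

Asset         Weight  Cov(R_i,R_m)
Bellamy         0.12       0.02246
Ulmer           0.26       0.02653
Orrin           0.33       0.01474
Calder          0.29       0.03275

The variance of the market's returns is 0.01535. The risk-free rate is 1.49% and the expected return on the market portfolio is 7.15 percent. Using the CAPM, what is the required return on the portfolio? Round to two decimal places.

β_Bellamy = 0.02246 / 0.01535 = 1.4632
β_Ulmer = 0.02653 / 0.01535 = 1.7283
β_Orrin = 0.01474 / 0.01535 = 0.9603
β_Calder = 0.03275 / 0.01535 = 2.1336
β_P = Σ w_i β_i = 0.12×1.4632 + 0.26×1.7283 + 0.33×0.9603 + 0.29×2.1336 = 1.5606
MRP = 7.15% − 1.49% = 5.66%
E(R_P) = R_f + β_P × MRP = 1.49% + 1.5606 × 5.66% = 10.32%

10.32%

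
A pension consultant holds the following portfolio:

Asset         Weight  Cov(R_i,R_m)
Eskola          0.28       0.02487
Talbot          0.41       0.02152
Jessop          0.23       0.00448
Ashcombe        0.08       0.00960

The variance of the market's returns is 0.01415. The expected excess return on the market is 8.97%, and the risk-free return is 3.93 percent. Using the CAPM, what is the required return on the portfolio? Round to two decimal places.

β_Eskola = 0.02487 / 0.01415 = 1.7576
β_Talbot = 0.02152 / 0.01415 = 1.5208
β_Jessop = 0.00448 / 0.01415 = 0.3166
β_Ashcombe = 0.00960 / 0.01415 = 0.6784
β_P = Σ w_i β_i = 0.28×1.7576 + 0.41×1.5208 + 0.23×0.3166 + 0.08×0.6784 = 1.2427
E(R_P) = R_f + β_P × MRP = 3.93% + 1.2427 × 8.97% = 15.08%

15.08%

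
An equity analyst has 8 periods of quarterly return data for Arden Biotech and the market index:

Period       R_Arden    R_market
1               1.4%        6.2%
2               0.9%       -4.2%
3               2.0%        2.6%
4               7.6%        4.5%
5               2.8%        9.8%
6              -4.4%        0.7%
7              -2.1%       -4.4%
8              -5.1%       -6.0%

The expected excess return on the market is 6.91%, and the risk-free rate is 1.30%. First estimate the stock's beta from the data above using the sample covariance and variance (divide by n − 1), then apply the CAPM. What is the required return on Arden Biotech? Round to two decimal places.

Mean R_i = (1.4 + 0.9 + 2.0 + 7.6 + 2.8 − 4.4 − 2.1 − 5.1) / 8 = 0.3875%
Mean R_m = (6.2 − 4.2 + 2.6 + 4.5 + 9.8 + 0.7 − 4.4 − 6.0) / 8 = 1.1500%
Σ(R_i − R̄_i)(R_m − R̄_m) = 104.9350  ⇒  Cov = 104.9350 / 7 = 14.9907
Σ(R_m − R̄_m)² = 224.4000  ⇒  Var(R_m) = 224.4000 / 7 = 32.0571
β = Cov / Var(R_m) = 14.9907 / 32.0571 = 0.4676
E(R) = R_f + β × MRP = 1.30% + 0.4676 × 6.91% = 4.53%

4.53%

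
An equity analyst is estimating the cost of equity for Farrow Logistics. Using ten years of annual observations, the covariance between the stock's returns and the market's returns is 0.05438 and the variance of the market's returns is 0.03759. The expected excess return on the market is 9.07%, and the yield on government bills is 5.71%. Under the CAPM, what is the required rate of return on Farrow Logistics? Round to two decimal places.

18.83%

β = Cov(R_i, R_m) / Var(R_m) = 0.05438 / 0.03759 = 1.4467
E(R) = R_f + β × MRP = 5.71% + 1.4467 × 9.07% = 18.83%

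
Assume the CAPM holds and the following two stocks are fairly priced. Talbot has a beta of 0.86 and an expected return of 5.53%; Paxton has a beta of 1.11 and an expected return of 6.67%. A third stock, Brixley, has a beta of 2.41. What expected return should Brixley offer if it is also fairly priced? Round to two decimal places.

12.60%

MRP (SML slope) = (6.67% − 5.53%) / (1.11 − 0.86) = 1.14% / 0.25 = 4.5600%
R_f (intercept) = 5.53% − 0.86 × 4.5600% = 1.6084%
E(R_Brixley) = R_f + β × MRP = 1.6084% + 2.41 × 4.5600% = 12.60%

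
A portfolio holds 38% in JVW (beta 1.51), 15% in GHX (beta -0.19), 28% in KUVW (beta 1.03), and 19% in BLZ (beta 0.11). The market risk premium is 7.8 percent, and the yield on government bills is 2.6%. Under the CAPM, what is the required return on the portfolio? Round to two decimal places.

β_P = Σ w_i β_i = 0.38×1.51 + 0.15×-0.19 + 0.28×1.03 + 0.19×0.11 = 0.8546
E(R_P) = R_f + β_P × MRP = 2.6% + 0.8546 × 7.8% = 9.27%

9.27%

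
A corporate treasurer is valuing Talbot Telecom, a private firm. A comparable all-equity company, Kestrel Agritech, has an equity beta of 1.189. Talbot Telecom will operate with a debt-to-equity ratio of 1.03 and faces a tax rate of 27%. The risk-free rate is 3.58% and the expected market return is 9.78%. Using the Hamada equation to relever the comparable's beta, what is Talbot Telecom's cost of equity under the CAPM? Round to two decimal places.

16.49%

β_L = β_U × [1 + (1 − t)(D/E)] = 1.189 × [1 + (1 − 0.27) × 1.03]
    = 1.189 × [1 + 0.73 × 1.03] = 1.189 × 1.7519 = 2.0830
MRP = 9.78% − 3.58% = 6.20%
E(R) = R_f + β_L × MRP = 3.58% + 2.0830 × 6.20% = 16.49%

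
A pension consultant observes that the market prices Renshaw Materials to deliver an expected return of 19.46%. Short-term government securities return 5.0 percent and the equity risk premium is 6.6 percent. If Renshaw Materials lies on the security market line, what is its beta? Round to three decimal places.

2.191

β = (E(R) − R_f) / MRP = (19.46% − 5.0%) / 6.6% = 14.46% / 6.6% = 2.191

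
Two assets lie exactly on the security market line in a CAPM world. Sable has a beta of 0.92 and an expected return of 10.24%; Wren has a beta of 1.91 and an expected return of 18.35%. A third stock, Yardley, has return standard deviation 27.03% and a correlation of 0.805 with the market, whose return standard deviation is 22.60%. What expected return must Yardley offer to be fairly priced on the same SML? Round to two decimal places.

10.59%

MRP = (18.35% − 10.24%) / (1.91 − 0.92) = 8.1919%
R_f = 10.24% − 0.92 × 8.1919% = 2.7035%
β_Yardley = ρ·σ_i/σ_m = 0.805 × 27.03 / 22.60 = 0.9628
E(R_Yardley) = R_f + β × MRP = 2.7035% + 0.9628 × 8.1919% = 10.59%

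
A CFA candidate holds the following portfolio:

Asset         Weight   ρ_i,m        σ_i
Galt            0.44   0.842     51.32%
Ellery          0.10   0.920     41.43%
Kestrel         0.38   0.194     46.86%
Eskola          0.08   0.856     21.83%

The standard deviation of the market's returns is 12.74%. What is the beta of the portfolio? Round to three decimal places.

2.180

β_Galt = 0.842 × 51.32% / 12.74% = 3.3918
β_Ellery = 0.920 × 41.43% / 12.74% = 2.9918
β_Kestrel = 0.194 × 46.86% / 12.74% = 0.7136
β_Eskola = 0.856 × 21.83% / 12.74% = 1.4668
β_P = Σ w_i β_i = 0.44×3.3918 + 0.10×2.9918 + 0.38×0.7136 + 0.08×1.4668 = 2.1801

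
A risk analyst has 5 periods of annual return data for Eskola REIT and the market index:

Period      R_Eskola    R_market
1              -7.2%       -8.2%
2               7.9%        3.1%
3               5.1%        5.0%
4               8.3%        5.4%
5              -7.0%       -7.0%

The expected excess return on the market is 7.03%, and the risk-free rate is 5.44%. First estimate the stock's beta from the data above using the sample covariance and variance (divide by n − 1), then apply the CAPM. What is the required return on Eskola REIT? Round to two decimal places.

13.48%

Mean R_i = (-7.2 + 7.9 + 5.1 + 8.3 − 7.0) / 5 = 1.4200%
Mean R_m = (-8.2 + 3.1 + 5.0 + 5.4 − 7.0) / 5 = -0.3400%
Σ(R_i − R̄_i)(R_m − R̄_m) = 205.2640  ⇒  Cov = 205.2640 / 4 = 51.3160
Σ(R_m − R̄_m)² = 179.4320  ⇒  Var(R_m) = 179.4320 / 4 = 44.8580
β = Cov / Var(R_m) = 51.3160 / 44.8580 = 1.1440
E(R) = R_f + β × MRP = 5.44% + 1.1440 × 7.03% = 13.48%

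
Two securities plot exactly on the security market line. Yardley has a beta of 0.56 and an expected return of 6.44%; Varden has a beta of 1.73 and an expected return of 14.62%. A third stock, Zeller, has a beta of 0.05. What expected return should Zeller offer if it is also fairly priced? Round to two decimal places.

MRP (SML slope) = (14.62% − 6.44%) / (1.73 − 0.56) = 8.18% / 1.17 = 6.9915%
R_f (intercept) = 6.44% − 0.56 × 6.9915% = 2.5248%
E(R_Zeller) = R_f + β × MRP = 2.5248% + 0.05 × 6.9915% = 2.87%

2.87%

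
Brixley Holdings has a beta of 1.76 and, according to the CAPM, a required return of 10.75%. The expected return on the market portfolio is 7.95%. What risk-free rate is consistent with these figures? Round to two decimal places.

4.27%

E(R) = R_f + β(E(R_m) − R_f) = R_f(1 − β) + β·E(R_m)
10.75% = R_f × (1 − 1.76) + 1.76 × 7.95%
10.75% = R_f × -0.76 + 13.9920%
R_f = (10.75% − 13.9920%) / -0.76 = 4.27%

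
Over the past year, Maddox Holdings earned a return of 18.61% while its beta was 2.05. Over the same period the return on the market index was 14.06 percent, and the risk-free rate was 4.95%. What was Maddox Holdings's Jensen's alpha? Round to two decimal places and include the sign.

Market excess return = 14.06% − 4.95% = 9.11%
CAPM benchmark = R_f + β(R_m − R_f) = 4.95% + 2.05 × 9.11% = 23.6255%
α = actual − benchmark = 18.61% − 23.6255% = -5.02%

-5.02%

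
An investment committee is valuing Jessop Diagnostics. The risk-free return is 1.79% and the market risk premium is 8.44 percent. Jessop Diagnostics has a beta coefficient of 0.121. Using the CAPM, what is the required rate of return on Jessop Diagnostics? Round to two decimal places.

2.81%

E(R) = R_f + β × MRP = 1.79% + 0.121 × 8.44% = 2.81%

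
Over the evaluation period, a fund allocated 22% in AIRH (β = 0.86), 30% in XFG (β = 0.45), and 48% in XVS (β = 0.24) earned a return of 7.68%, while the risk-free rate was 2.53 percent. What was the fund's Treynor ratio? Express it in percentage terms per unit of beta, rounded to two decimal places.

11.72%

β_P = 0.22×0.86 + 0.30×0.45 + 0.48×0.24 = 0.4394
Treynor = (R_P − R_f) / β_P = (7.68% − 2.53%) / 0.4394 = 5.15% / 0.4394 = 11.72%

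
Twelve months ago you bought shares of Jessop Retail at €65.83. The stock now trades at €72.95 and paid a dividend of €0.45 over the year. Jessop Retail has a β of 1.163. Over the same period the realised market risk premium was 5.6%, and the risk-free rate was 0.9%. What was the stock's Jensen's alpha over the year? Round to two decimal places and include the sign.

+4.09%

Realised HPR = (P1 + D1 − P0) / P0 = (72.95 + 0.45 − 65.83) / 65.83 = 7.57 / 65.83 = 11.4993%
CAPM required = R_f + β·MRP = 0.9% + 1.163 × 5.6% = 7.4128%
α = realised − required = 11.4993% − 7.4128% = +4.09%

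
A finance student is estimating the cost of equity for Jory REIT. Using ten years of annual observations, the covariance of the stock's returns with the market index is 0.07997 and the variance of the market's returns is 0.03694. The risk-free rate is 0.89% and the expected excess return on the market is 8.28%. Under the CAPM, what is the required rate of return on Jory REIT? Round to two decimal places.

β = Cov(R_i, R_m) / Var(R_m) = 0.07997 / 0.03694 = 2.1649
E(R) = R_f + β × MRP = 0.89% + 2.1649 × 8.28% = 18.82%

18.82%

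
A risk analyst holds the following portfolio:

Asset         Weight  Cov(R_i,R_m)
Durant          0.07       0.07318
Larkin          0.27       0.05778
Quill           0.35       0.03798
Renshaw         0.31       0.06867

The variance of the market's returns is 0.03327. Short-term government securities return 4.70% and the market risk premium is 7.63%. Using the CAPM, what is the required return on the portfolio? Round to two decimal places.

17.38%

β_Durant = 0.07318 / 0.03327 = 2.1996
β_Larkin = 0.05778 / 0.03327 = 1.7367
β_Quill = 0.03798 / 0.03327 = 1.1416
β_Renshaw = 0.06867 / 0.03327 = 2.0640
β_P = Σ w_i β_i = 0.07×2.1996 + 0.27×1.7367 + 0.35×1.1416 + 0.31×2.0640 = 1.6623
E(R_P) = R_f + β_P × MRP = 4.70% + 1.6623 × 7.63% = 17.38%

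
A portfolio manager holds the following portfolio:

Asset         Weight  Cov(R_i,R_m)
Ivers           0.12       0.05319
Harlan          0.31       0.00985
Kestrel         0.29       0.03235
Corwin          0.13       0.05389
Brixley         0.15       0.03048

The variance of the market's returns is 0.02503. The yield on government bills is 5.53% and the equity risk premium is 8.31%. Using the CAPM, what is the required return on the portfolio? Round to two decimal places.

β_Ivers = 0.05319 / 0.02503 = 2.1250
β_Harlan = 0.00985 / 0.02503 = 0.3935
β_Kestrel = 0.03235 / 0.02503 = 1.2924
β_Corwin = 0.05389 / 0.02503 = 2.1530
β_Brixley = 0.03048 / 0.02503 = 1.2177
β_P = Σ w_i β_i = 0.12×2.1250 + 0.31×0.3935 + 0.29×1.2924 + 0.13×2.1530 + 0.15×1.2177 = 1.2143
E(R_P) = R_f + β_P × MRP = 5.53% + 1.2143 × 8.31% = 15.62%

15.62%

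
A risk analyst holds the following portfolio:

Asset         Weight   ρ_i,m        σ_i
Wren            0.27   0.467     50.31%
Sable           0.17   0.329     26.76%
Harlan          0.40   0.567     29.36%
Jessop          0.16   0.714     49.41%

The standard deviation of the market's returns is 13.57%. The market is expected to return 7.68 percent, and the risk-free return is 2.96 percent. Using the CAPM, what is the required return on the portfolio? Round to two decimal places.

β_Wren = 0.467 × 50.31% / 13.57% = 1.7314
β_Sable = 0.329 × 26.76% / 13.57% = 0.6488
β_Harlan = 0.567 × 29.36% / 13.57% = 1.2268
β_Jessop = 0.714 × 49.41% / 13.57% = 2.5998
β_P = Σ w_i β_i = 0.27×1.7314 + 0.17×0.6488 + 0.40×1.2268 + 0.16×2.5998 = 1.4845
MRP = 7.68% − 2.96% = 4.72%
E(R_P) = R_f + β_P × MRP = 2.96% + 1.4845 × 4.72% = 9.97%

9.97%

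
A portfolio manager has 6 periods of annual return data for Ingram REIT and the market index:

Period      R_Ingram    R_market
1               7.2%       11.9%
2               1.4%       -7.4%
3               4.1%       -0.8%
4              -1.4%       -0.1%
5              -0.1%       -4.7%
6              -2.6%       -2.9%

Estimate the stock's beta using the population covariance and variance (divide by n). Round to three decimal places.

Mean R_i = (7.2 + 1.4 + 4.1 − 1.4 − 0.1 − 2.6) / 6 = 1.4333%
Mean R_m = (11.9 − 7.4 − 0.8 − 0.1 − 4.7 − 2.9) / 6 = -0.6667%
Σ(R_i − R̄_i)(R_m − R̄_m) = 85.9233  ⇒  Cov = 85.9233 / 6 = 14.3206
Σ(R_m − R̄_m)² = 224.8533  ⇒  Var(R_m) = 224.8533 / 6 = 37.4756
β = Cov / Var(R_m) = 14.3206 / 37.4756 = 0.3821

0.382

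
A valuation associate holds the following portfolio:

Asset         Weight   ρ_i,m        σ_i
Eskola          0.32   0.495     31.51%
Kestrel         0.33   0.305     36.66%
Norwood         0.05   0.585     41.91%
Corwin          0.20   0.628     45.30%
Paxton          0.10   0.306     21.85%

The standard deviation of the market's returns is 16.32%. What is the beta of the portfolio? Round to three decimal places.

0.997

β_Eskola = 0.495 × 31.51% / 16.32% = 0.9557
β_Kestrel = 0.305 × 36.66% / 16.32% = 0.6851
β_Norwood = 0.585 × 41.91% / 16.32% = 1.5023
β_Corwin = 0.628 × 45.30% / 16.32% = 1.7432
β_Paxton = 0.306 × 21.85% / 16.32% = 0.4097
β_P = Σ w_i β_i = 0.32×0.9557 + 0.33×0.6851 + 0.05×1.5023 + 0.20×1.7432 + 0.10×0.4097 = 0.9966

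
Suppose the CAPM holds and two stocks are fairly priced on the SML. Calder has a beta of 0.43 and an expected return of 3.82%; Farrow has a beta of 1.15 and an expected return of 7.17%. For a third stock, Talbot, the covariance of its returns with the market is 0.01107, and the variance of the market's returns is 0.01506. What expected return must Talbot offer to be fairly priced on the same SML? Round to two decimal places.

MRP = (7.17% − 3.82%) / (1.15 − 0.43) = 4.6528%
R_f = 3.82% − 0.43 × 4.6528% = 1.8193%
β_Talbot = Cov / Var(R_m) = 0.01107 / 0.01506 = 0.7351
E(R_Talbot) = R_f + β × MRP = 1.8193% + 0.7351 × 4.6528% = 5.24%

5.24%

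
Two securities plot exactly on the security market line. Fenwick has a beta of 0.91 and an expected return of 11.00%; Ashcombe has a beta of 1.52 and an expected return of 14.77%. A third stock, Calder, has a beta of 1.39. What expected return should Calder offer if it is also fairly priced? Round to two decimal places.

13.97%

MRP (SML slope) = (14.77% − 11.00%) / (1.52 − 0.91) = 3.77% / 0.61 = 6.1803%
R_f (intercept) = 11.00% − 0.91 × 6.1803% = 5.3759%
E(R_Calder) = R_f + β × MRP = 5.3759% + 1.39 × 6.1803% = 13.97%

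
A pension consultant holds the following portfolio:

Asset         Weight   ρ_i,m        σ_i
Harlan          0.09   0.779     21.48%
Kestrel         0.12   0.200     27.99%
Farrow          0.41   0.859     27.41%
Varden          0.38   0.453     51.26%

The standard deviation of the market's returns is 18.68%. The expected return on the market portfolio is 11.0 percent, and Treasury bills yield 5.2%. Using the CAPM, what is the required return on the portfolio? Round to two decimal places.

β_Harlan = 0.779 × 21.48% / 18.68% = 0.8958
β_Kestrel = 0.200 × 27.99% / 18.68% = 0.2997
β_Farrow = 0.859 × 27.41% / 18.68% = 1.2604
β_Varden = 0.453 × 51.26% / 18.68% = 1.2431
β_P = Σ w_i β_i = 0.09×0.8958 + 0.12×0.2997 + 0.41×1.2604 + 0.38×1.2431 = 1.1057
MRP = 11.0% − 5.2% = 5.80%
E(R_P) = R_f + β_P × MRP = 5.2% + 1.1057 × 5.8% = 11.61%

11.61%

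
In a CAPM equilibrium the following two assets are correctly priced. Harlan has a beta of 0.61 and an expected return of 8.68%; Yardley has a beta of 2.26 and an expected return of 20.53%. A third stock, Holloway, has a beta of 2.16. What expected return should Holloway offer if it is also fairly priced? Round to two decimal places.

19.81%

MRP (SML slope) = (20.53% − 8.68%) / (2.26 − 0.61) = 11.85% / 1.65 = 7.1818%
R_f (intercept) = 8.68% − 0.61 × 7.1818% = 4.2991%
E(R_Holloway) = R_f + β × MRP = 4.2991% + 2.16 × 7.1818% = 19.81%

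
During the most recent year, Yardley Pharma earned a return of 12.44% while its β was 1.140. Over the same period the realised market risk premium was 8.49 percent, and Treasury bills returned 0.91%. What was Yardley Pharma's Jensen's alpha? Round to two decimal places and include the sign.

CAPM benchmark = R_f + β(R_m − R_f) = 0.91% + 1.140 × 8.49% = 10.58860%
α = actual − benchmark = 12.44% − 10.58860% = +1.85%

+1.85%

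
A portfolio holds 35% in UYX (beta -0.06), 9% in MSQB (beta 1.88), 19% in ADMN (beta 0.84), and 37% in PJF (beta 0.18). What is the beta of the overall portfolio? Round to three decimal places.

0.374

β_P = Σ w_i β_i = 0.35×-0.06 + 0.09×1.88 + 0.19×0.84 + 0.37×0.18 = 0.3744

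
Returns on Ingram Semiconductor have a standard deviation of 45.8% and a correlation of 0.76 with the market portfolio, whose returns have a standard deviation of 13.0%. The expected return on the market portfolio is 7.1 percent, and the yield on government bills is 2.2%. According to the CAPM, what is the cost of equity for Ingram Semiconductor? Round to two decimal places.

β = ρ × σ_i / σ_m = 0.76 × 45.8% / 13.0% = 2.6775
MRP = 7.1% − 2.2% = 4.90%
E(R) = 2.2% + 2.6775 × 4.9% = 15.32%

15.32%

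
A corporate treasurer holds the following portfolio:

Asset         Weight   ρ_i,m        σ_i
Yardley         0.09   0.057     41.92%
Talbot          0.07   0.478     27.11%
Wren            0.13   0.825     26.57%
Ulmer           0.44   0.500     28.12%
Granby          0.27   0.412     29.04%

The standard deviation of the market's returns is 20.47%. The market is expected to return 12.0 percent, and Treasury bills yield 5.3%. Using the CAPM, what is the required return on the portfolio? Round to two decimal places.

β_Yardley = 0.057 × 41.92% / 20.47% = 0.1167
β_Talbot = 0.478 × 27.11% / 20.47% = 0.6331
β_Wren = 0.825 × 26.57% / 20.47% = 1.0708
β_Ulmer = 0.500 × 28.12% / 20.47% = 0.6869
β_Granby = 0.412 × 29.04% / 20.47% = 0.5845
β_P = Σ w_i β_i = 0.09×0.1167 + 0.07×0.6331 + 0.13×1.0708 + 0.44×0.6869 + 0.27×0.5845 = 0.6541
MRP = 12.0% − 5.3% = 6.70%
E(R_P) = R_f + β_P × MRP = 5.3% + 0.6541 × 6.7% = 9.68%

9.68%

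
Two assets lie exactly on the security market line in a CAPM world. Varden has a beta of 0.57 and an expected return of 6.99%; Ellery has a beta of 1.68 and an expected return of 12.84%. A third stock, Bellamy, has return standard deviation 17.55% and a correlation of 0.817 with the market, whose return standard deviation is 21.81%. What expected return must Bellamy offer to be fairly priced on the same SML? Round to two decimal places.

MRP = (12.84% − 6.99%) / (1.68 − 0.57) = 5.2703%
R_f = 6.99% − 0.57 × 5.2703% = 3.9859%
β_Bellamy = ρ·σ_i/σ_m = 0.817 × 17.55 / 21.81 = 0.6574
E(R_Bellamy) = R_f + β × MRP = 3.9859% + 0.6574 × 5.2703% = 7.45%

7.45%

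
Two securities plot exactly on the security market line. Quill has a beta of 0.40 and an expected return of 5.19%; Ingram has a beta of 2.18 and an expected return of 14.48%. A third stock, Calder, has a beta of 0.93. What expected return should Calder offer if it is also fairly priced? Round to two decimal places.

7.96%

MRP (SML slope) = (14.48% − 5.19%) / (2.18 − 0.40) = 9.29% / 1.78 = 5.2191%
R_f (intercept) = 5.19% − 0.40 × 5.2191% = 3.1024%
E(R_Calder) = R_f + β × MRP = 3.1024% + 0.93 × 5.2191% = 7.96%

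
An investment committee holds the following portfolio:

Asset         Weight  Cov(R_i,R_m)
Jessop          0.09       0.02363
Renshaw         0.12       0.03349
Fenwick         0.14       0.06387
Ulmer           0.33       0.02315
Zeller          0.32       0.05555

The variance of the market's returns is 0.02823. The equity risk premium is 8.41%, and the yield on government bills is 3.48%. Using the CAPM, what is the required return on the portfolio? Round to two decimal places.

15.55%

β_Jessop = 0.02363 / 0.02823 = 0.8371
β_Renshaw = 0.03349 / 0.02823 = 1.1863
β_Fenwick = 0.06387 / 0.02823 = 2.2625
β_Ulmer = 0.02315 / 0.02823 = 0.8200
β_Zeller = 0.05555 / 0.02823 = 1.9678
β_P = Σ w_i β_i = 0.09×0.8371 + 0.12×1.1863 + 0.14×2.2625 + 0.33×0.8200 + 0.32×1.9678 = 1.4347
E(R_P) = R_f + β_P × MRP = 3.48% + 1.4347 × 8.41% = 15.55%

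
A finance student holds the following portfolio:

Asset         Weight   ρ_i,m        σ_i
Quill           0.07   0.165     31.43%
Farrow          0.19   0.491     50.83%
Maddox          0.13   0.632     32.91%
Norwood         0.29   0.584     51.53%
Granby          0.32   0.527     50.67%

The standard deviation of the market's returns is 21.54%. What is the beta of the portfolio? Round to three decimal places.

β_Quill = 0.165 × 31.43% / 21.54% = 0.2408
β_Farrow = 0.491 × 50.83% / 21.54% = 1.1587
β_Maddox = 0.632 × 32.91% / 21.54% = 0.9656
β_Norwood = 0.584 × 51.53% / 21.54% = 1.3971
β_Granby = 0.527 × 50.67% / 21.54% = 1.2397
β_P = Σ w_i β_i = 0.07×0.2408 + 0.19×1.1587 + 0.13×0.9656 + 0.29×1.3971 + 0.32×1.2397 = 1.1644

1.164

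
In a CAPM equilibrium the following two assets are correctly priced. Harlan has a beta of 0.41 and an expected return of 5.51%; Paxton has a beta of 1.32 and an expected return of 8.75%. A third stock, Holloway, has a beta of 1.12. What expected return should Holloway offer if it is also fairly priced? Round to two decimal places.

8.04%

MRP (SML slope) = (8.75% − 5.51%) / (1.32 − 0.41) = 3.24% / 0.91 = 3.5604%
R_f (intercept) = 5.51% − 0.41 × 3.5604% = 4.0502%
E(R_Holloway) = R_f + β × MRP = 4.0502% + 1.12 × 3.5604% = 8.04%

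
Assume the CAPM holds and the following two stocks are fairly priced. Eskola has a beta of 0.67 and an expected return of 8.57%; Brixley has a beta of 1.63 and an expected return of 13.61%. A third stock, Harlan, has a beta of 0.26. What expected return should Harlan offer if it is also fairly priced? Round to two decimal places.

6.42%

MRP (SML slope) = (13.61% − 8.57%) / (1.63 − 0.67) = 5.04% / 0.96 = 5.2500%
R_f (intercept) = 8.57% − 0.67 × 5.2500% = 5.0525%
E(R_Harlan) = R_f + β × MRP = 5.0525% + 0.26 × 5.2500% = 6.42%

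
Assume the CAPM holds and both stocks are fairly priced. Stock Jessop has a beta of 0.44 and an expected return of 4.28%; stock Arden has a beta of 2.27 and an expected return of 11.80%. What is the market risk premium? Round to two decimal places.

Both satisfy E(R) = R_f + β·MRP, so the slope of the SML is
MRP = (11.80% − 4.28%) / (2.27 − 0.44) = 7.52% / 1.83 = 4.1093%

4.11%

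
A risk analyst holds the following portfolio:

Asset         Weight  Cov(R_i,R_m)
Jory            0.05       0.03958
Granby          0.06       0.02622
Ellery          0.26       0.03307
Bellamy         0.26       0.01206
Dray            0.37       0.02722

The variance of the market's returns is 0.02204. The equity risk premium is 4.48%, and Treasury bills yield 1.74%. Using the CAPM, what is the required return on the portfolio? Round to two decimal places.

6.89%

β_Jory = 0.03958 / 0.02204 = 1.7958
β_Granby = 0.02622 / 0.02204 = 1.1897
β_Ellery = 0.03307 / 0.02204 = 1.5005
β_Bellamy = 0.01206 / 0.02204 = 0.5472
β_Dray = 0.02722 / 0.02204 = 1.2350
β_P = Σ w_i β_i = 0.05×1.7958 + 0.06×1.1897 + 0.26×1.5005 + 0.26×0.5472 + 0.37×1.2350 = 1.1505
E(R_P) = R_f + β_P × MRP = 1.74% + 1.1505 × 4.48% = 6.89%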